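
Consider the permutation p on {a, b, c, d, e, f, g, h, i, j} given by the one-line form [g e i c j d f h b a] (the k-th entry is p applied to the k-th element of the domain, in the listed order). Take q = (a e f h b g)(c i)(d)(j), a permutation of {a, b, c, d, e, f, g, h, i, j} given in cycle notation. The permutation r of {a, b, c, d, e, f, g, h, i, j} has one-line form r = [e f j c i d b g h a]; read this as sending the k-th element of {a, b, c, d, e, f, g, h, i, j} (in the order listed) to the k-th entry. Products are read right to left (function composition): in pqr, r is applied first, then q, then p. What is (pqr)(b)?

Chase b: r(b) = f; q(f) = h; p(h) = h. Hence (pqr)(b) = h.

h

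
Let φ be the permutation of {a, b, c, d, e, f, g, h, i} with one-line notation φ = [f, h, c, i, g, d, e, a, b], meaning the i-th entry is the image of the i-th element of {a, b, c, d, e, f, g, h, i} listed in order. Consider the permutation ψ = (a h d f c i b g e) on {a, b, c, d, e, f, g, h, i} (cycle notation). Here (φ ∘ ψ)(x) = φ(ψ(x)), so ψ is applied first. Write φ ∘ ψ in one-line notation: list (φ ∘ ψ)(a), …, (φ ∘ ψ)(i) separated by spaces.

For each element, apply ψ then φ: a → h → a; b → g → e; c → i → b; d → f → d; e → a → f; f → c → c; g → e → g; h → d → i; i → b → h.
Collecting the images, φ ∘ ψ = [a e b d f c g i h].

a e b d f c g i h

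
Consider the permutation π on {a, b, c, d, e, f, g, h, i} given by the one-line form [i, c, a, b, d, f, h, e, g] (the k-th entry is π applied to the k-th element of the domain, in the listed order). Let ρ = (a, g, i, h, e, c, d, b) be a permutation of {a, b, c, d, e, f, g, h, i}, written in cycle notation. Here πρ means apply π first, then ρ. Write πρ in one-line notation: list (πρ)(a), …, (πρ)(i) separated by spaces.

h d g a b f e c i

(πρ)(x) = ρ(π(x)). Computing each image: ρ(π(a)) = ρ(i) = h, ρ(π(b)) = ρ(c) = d, ρ(π(c)) = ρ(a) = g, ρ(π(d)) = ρ(b) = a, ρ(π(e)) = ρ(d) = b, ρ(π(f)) = ρ(f) = f, ρ(π(g)) = ρ(h) = e, ρ(π(h)) = ρ(e) = c, ρ(π(i)) = ρ(g) = i.
Hence πρ = [h d g a b f e c i].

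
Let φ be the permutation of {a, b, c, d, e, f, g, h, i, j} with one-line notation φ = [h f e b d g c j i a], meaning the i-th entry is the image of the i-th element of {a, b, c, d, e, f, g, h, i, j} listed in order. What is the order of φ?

6

Decomposing into disjoint cycles gives cycle lengths 6, 3, 1.
The order of φ is the least common multiple of its cycle lengths: lcm(6, 3) = 6.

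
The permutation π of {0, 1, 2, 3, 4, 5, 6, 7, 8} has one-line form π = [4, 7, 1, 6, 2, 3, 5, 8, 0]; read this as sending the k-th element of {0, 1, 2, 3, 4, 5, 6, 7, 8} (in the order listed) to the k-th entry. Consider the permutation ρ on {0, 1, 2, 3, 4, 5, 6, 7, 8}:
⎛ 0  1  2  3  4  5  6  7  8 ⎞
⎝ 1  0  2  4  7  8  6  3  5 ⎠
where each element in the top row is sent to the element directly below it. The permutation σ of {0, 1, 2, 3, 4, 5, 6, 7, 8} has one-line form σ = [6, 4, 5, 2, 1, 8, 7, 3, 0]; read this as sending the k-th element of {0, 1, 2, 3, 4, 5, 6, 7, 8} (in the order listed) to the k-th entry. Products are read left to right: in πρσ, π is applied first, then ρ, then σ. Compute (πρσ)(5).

1

Chase 5: π(5) = 3; ρ(3) = 4; σ(4) = 1. Hence (πρσ)(5) = 1.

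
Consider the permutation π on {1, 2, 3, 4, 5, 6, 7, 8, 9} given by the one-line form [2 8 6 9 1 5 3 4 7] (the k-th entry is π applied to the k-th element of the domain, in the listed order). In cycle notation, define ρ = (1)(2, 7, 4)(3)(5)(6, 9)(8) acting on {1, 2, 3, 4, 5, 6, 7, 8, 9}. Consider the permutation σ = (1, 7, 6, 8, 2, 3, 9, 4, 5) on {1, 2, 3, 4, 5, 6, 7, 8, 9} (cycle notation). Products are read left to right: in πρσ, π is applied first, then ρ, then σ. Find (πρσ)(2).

2

Apply the permutations in order: π(2) = 8, then ρ(8) = 8, then σ(8) = 2. So (πρσ)(2) = 2.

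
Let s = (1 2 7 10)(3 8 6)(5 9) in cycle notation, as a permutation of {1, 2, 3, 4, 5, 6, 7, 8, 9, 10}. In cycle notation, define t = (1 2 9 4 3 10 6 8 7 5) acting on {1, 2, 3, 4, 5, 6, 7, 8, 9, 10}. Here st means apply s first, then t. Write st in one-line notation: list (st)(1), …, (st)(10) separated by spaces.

9 5 7 3 4 10 6 8 1 2

For each element, apply s then t: 1 → 2 → 9; 2 → 7 → 5; 3 → 8 → 7; 4 → 4 → 3; 5 → 9 → 4; 6 → 3 → 10; 7 → 10 → 6; 8 → 6 → 8; 9 → 5 → 1; 10 → 1 → 2.
So st in one-line form is 9 5 7 3 4 10 6 8 1 2.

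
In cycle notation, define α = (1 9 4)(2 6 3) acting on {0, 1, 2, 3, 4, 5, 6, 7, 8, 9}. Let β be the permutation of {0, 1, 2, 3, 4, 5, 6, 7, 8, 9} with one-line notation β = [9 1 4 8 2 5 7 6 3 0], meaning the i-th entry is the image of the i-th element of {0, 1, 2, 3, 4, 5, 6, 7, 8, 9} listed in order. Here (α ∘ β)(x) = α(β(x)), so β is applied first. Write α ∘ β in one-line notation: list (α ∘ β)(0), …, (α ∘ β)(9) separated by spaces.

(α ∘ β)(x) = α(β(x)). Computing each image: α(β(0)) = α(9) = 4, α(β(1)) = α(1) = 9, α(β(2)) = α(4) = 1, α(β(3)) = α(8) = 8, α(β(4)) = α(2) = 6, α(β(5)) = α(5) = 5, α(β(6)) = α(7) = 7, α(β(7)) = α(6) = 3, α(β(8)) = α(3) = 2, α(β(9)) = α(0) = 0.
Hence α ∘ β = [4 9 1 8 6 5 7 3 2 0].

4 9 1 8 6 5 7 3 2 0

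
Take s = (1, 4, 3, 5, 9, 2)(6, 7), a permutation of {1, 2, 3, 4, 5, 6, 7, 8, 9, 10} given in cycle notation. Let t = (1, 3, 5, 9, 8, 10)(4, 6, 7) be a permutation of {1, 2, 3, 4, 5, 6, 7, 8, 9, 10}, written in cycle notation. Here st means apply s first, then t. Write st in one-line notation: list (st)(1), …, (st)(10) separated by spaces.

6 3 9 5 8 4 7 10 2 1

For each element, apply s then t: 1 → 4 → 6; 2 → 1 → 3; 3 → 5 → 9; 4 → 3 → 5; 5 → 9 → 8; 6 → 7 → 4; 7 → 6 → 7; 8 → 8 → 10; 9 → 2 → 2; 10 → 10 → 1.
So st in one-line form is 6 3 9 5 8 4 7 10 2 1.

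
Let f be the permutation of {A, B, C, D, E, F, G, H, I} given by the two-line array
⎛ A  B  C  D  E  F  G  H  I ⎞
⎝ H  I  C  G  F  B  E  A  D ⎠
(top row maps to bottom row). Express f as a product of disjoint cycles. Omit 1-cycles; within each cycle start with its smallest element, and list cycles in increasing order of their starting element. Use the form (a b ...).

(A H)(B I D G E F)

Iterating f from A gives A → H → A; that is the 2-cycle (A H).
Continuing from each remaining unvisited element yields (A H)(B I D G E F).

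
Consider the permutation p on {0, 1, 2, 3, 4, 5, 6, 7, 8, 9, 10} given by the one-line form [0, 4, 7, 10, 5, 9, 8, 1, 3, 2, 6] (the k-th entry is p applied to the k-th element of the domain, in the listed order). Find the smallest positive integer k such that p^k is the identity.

Decomposing into disjoint cycles gives cycle lengths 6, 4, 1.
Since disjoint cycles commute, ord(p) = lcm(6, 4) = 12.

12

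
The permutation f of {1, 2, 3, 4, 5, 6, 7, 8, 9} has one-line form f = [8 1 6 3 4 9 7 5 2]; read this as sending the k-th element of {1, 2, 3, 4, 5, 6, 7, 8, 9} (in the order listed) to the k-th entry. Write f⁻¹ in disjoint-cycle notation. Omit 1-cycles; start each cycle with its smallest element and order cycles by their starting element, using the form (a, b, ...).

(1, 2, 9, 6, 3, 4, 5, 8)

The cycle decomposition of f is (1, 8, 5, 4, 3, 6, 9, 2).
The inverse reverses every cycle; in canonical form, f⁻¹ = (1, 2, 9, 6, 3, 4, 5, 8).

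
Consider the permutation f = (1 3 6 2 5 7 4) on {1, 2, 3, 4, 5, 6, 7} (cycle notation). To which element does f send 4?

1

In the cycle (1 3 6 2 5 7 4), 4 is followed by 1, so f(4) = 1.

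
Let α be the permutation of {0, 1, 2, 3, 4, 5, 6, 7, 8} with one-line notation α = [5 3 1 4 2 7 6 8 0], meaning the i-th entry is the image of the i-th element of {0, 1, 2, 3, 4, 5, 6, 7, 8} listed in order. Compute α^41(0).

Tracing 0 → 5 → … returns to 0 after 4 steps, so 0 lies in a 4-cycle (0, 5, 7, 8).
On a 4-cycle, α^4 is the identity, so α^41 = α^1 there (41 ≡ 1 mod 4).
Stepping 1 place around the cycle: 0 → 5.

5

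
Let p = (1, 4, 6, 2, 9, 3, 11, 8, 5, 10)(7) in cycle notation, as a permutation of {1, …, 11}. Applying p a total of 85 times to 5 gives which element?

2

5 lies in the 10-cycle (1, 4, 6, 2, 9, 3, 11, 8, 5, 10).
On a 10-cycle, p^10 is the identity, so p^85 = p^5 there (85 ≡ 5 mod 10).
Stepping 5 places around the cycle: 5 → 10 → 1 → 4 → 6 → 2.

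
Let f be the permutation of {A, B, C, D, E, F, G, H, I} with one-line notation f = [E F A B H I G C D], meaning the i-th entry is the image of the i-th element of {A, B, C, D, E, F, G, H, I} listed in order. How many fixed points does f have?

The fixed points (elements with f(x) = x) are {G}, so there is 1.

1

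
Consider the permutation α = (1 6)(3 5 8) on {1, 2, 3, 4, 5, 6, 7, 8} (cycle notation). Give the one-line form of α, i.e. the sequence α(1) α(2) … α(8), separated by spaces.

6 2 5 4 8 1 7 3

Image by image: 1→6, 2→2, 3→5, 4→4, 5→8, 6→1, 7→7, 8→3.
So the one-line form is 6 2 5 4 8 1 7 3.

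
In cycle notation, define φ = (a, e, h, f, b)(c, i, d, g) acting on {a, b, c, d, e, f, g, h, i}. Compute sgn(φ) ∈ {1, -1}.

-1

The cycle lengths are 5, 4.
A cycle is odd iff its length is even; φ has 1 even-length cycle, so sgn(φ) = (−1)^1 and φ is odd.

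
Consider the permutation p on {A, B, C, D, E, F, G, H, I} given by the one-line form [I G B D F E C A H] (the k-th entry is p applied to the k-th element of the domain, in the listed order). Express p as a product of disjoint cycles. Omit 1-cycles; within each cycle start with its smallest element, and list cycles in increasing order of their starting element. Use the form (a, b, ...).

(A, I, H)(B, G, C)(E, F)

Start at A and follow images: A → I → H → A, giving the cycle (A, I, H).
Continuing from each remaining unvisited element yields (A, I, H)(B, G, C)(E, F).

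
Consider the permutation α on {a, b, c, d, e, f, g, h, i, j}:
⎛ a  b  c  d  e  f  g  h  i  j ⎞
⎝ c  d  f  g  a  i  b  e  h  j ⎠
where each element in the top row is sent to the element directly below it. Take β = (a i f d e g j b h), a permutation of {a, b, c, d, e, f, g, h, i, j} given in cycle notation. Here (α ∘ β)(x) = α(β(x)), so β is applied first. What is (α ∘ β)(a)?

h

(α ∘ β)(a) = α(β(a)). β(a) = i, then α(i) = h. So (α ∘ β)(a) = h.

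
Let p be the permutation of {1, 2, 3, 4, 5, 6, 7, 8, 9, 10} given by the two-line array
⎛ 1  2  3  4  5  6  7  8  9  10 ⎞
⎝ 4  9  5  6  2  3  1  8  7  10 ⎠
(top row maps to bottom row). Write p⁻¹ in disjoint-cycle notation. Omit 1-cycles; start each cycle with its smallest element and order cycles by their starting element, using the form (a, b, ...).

(1, 7, 9, 2, 5, 3, 6, 4)

First write p in disjoint cycles: (1, 4, 6, 3, 5, 2, 9, 7).
Reversing each cycle (and rotating so the smallest element leads) gives p⁻¹ = (1, 7, 9, 2, 5, 3, 6, 4).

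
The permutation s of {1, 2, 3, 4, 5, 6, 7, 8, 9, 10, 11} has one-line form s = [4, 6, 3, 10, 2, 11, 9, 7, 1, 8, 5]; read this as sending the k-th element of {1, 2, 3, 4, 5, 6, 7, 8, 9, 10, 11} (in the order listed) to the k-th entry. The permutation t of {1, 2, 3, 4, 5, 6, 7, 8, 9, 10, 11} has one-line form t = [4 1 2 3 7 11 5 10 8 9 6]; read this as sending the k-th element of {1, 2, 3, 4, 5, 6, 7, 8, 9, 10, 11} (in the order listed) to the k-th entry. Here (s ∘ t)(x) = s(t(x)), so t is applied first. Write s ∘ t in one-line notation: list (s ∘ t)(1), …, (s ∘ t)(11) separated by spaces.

10 4 6 3 9 5 2 8 7 1 11

(s ∘ t)(x) = s(t(x)). Computing each image: s(t(1)) = s(4) = 10, s(t(2)) = s(1) = 4, s(t(3)) = s(2) = 6, s(t(4)) = s(3) = 3, s(t(5)) = s(7) = 9, s(t(6)) = s(11) = 5, s(t(7)) = s(5) = 2, s(t(8)) = s(10) = 8, s(t(9)) = s(8) = 7, s(t(10)) = s(9) = 1, s(t(11)) = s(6) = 11.
Hence s ∘ t = [10 4 6 3 9 5 2 8 7 1 11].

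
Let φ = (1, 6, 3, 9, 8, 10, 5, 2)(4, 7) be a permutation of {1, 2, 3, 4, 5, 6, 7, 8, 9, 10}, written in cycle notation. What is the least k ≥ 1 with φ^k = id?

The cycle type of φ is (8, 2).
Since disjoint cycles commute, ord(φ) = lcm(8, 2) = 8.

8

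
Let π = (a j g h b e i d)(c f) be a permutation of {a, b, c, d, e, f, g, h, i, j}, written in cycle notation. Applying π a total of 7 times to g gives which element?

j

g lies in the 8-cycle (a j g h b e i d).
Stepping 7 places around the cycle: g → h → b → e → i → d → a → j.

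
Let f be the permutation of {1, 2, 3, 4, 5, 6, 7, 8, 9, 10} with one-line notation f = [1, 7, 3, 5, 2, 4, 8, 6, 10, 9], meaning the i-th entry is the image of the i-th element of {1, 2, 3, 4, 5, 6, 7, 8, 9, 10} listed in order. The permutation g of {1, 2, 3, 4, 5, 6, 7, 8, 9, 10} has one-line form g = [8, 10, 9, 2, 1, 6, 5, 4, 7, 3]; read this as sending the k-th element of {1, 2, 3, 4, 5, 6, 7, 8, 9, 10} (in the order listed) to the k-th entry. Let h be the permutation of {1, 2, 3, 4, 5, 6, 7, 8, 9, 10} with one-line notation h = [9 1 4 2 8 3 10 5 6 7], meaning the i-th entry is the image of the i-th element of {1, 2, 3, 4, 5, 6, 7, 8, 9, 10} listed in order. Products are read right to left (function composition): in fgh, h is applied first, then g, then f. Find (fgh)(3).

7

Apply the permutations in order: h(3) = 4, then g(4) = 2, then f(2) = 7. So (fgh)(3) = 7.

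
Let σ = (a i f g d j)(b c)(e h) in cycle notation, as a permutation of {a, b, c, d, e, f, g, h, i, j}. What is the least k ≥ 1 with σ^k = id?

6

The cycle type of σ is (6, 2, 2).
The order is lcm(6, 2, 2) = 6.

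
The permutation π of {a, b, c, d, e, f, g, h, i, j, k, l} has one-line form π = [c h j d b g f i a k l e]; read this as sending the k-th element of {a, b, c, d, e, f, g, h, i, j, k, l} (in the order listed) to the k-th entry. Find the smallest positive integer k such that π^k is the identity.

Decomposing into disjoint cycles gives cycle lengths 9, 2, 1.
Since disjoint cycles commute, ord(π) = lcm(9, 2) = 18.

18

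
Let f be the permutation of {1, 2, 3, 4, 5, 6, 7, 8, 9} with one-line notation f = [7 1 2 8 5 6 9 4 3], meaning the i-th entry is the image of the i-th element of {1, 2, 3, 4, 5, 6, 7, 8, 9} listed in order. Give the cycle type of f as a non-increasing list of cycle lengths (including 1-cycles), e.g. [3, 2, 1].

[5, 2, 1, 1]

The disjoint cycles are (1, 7, 9, 3, 2)(4, 8)(5)(6), with lengths 5, 2, 1, 1 in non-increasing order.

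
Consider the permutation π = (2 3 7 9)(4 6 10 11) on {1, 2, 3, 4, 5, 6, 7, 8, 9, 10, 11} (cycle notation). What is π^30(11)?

6

11 lies in the 4-cycle (4 6 10 11).
Powers repeat with period 4 on this cycle, and 30 mod 4 = 2, so π^30(11) = π^2(11).
Advancing 2 steps from 11: 11 → 4 → 6.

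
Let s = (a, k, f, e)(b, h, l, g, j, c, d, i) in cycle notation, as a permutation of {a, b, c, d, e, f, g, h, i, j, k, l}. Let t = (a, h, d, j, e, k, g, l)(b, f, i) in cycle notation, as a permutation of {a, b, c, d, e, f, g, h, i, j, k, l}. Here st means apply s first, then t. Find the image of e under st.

h

s(e) = a, then t(a) = h; composing gives (st)(e) = h.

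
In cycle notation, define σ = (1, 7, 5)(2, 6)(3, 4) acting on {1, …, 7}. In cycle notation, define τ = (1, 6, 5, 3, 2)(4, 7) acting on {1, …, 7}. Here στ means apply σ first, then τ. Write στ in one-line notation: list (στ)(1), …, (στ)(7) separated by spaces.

For each element, apply σ then τ: 1 → 7 → 4; 2 → 6 → 5; 3 → 4 → 7; 4 → 3 → 2; 5 → 1 → 6; 6 → 2 → 1; 7 → 5 → 3.
Collecting the images, στ = [4 5 7 2 6 1 3].

4 5 7 2 6 1 3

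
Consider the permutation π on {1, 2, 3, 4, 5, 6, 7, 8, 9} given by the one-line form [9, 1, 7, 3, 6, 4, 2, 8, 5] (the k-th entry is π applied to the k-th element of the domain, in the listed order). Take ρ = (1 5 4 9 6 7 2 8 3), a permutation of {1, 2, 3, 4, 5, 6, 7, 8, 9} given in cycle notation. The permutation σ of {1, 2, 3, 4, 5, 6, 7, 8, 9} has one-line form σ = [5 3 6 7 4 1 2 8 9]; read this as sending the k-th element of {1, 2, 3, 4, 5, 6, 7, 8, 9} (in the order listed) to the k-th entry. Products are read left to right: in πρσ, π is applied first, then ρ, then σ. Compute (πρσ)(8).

6

(πρσ)(8) = σ(ρ(π(8))). π(8) = 8, then ρ(8) = 3, then σ(3) = 6, so the result is 6.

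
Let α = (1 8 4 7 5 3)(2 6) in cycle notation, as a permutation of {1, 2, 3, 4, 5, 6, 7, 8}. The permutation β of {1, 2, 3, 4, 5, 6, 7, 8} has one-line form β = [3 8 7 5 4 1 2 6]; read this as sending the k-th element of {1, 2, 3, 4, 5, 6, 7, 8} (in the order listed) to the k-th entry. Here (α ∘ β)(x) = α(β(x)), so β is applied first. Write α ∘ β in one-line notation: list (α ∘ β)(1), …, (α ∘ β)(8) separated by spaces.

1 4 5 3 7 8 6 2

(α ∘ β)(x) = α(β(x)). Computing each image: α(β(1)) = α(3) = 1, α(β(2)) = α(8) = 4, α(β(3)) = α(7) = 5, α(β(4)) = α(5) = 3, α(β(5)) = α(4) = 7, α(β(6)) = α(1) = 8, α(β(7)) = α(2) = 6, α(β(8)) = α(6) = 2.
Hence α ∘ β = [1 4 5 3 7 8 6 2].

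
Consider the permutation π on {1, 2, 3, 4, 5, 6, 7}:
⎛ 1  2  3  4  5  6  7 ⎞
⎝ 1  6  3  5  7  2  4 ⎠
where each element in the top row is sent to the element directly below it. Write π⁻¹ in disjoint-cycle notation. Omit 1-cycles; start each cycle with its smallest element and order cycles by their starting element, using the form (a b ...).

The cycle decomposition of π is (2 6)(4 5 7).
Reversing each cycle (and rotating so the smallest element leads) gives π⁻¹ = (2 6)(4 7 5).

(2 6)(4 7 5)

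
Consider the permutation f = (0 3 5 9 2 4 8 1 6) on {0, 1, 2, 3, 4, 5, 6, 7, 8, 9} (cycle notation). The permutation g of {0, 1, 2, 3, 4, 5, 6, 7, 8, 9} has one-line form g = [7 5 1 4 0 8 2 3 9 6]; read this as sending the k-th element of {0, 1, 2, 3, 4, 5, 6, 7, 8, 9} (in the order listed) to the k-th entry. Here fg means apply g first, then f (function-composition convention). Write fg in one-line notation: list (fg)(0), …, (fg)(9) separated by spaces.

Chase each element through g then f: 0 → 7 → 7; 1 → 5 → 9; 2 → 1 → 6; 3 → 4 → 8; 4 → 0 → 3; 5 → 8 → 1; 6 → 2 → 4; 7 → 3 → 5; 8 → 9 → 2; 9 → 6 → 0.
So fg in one-line form is 7 9 6 8 3 1 4 5 2 0.

7 9 6 8 3 1 4 5 2 0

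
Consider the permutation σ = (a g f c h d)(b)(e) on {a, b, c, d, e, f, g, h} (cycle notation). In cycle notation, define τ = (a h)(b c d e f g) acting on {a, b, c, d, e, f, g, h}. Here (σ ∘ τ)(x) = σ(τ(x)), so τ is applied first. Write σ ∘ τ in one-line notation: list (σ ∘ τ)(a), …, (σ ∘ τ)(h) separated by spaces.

For each element, apply τ then σ: a → h → d; b → c → h; c → d → a; d → e → e; e → f → c; f → g → f; g → b → b; h → a → g.
So σ ∘ τ in one-line form is d h a e c f b g.

d h a e c f b g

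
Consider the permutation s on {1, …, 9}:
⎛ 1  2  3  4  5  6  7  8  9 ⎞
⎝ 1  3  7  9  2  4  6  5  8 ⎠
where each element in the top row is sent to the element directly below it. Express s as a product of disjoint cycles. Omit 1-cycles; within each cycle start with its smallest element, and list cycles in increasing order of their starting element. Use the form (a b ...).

(2 3 7 6 4 9 8 5)

From 2: 2 → 3 → 7 → 6 → 4 → 9 → 8 → 5 → 2, closing the cycle (2 3 7 6 4 9 8 5).
Repeating from the next unused element and collecting all non-trivial cycles gives (2 3 7 6 4 9 8 5).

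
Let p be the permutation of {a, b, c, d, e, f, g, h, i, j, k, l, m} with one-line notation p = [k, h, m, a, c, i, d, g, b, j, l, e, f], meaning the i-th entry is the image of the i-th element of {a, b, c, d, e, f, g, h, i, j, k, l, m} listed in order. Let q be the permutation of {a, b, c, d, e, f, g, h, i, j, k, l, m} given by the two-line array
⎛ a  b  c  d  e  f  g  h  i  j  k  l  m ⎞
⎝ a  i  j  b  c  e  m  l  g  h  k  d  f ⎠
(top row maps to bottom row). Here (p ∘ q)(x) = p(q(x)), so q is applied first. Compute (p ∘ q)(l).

a

First apply q: q(l) = d, then p(d) = a. Thus (p ∘ q)(l) = a.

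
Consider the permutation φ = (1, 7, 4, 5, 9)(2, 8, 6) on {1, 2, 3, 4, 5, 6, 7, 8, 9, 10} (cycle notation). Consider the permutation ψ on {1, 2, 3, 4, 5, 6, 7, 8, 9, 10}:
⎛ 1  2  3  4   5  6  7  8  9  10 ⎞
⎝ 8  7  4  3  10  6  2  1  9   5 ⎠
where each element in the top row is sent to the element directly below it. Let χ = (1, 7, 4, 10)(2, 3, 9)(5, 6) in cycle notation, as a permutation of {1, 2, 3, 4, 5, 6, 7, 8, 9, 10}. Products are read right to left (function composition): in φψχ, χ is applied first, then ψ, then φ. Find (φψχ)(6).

Apply the permutations in order: χ(6) = 5, then ψ(5) = 10, then φ(10) = 10. So (φψχ)(6) = 10.

10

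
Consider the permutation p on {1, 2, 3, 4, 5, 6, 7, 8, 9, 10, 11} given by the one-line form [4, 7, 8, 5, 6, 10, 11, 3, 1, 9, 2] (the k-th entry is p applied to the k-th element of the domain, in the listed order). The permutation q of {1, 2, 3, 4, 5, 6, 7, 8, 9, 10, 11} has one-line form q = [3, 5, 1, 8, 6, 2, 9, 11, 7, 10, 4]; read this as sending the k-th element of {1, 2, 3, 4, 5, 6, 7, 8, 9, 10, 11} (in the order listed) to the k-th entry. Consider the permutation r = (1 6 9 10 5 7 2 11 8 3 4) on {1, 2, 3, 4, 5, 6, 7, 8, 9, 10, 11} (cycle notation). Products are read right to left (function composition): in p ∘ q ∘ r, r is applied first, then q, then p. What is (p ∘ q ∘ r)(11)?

Apply the permutations in order: r(11) = 8, then q(8) = 11, then p(11) = 2. So (p ∘ q ∘ r)(11) = 2.

2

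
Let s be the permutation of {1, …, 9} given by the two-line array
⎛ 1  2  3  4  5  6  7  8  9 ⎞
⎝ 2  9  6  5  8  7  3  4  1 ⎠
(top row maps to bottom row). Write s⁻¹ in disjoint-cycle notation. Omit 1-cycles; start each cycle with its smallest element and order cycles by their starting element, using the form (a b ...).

The cycle decomposition of s is (1 2 9)(3 6 7)(4 5 8).
The inverse reverses every cycle; in canonical form, s⁻¹ = (1 9 2)(3 7 6)(4 8 5).

(1 9 2)(3 7 6)(4 8 5)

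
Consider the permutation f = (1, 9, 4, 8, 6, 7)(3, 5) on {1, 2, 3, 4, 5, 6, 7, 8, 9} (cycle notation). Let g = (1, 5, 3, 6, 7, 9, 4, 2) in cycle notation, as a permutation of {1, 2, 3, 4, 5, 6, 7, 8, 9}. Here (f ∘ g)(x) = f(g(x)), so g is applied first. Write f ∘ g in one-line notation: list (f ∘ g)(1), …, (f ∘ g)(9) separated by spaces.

(f ∘ g)(x) = f(g(x)). Computing each image: f(g(1)) = f(5) = 3, f(g(2)) = f(1) = 9, f(g(3)) = f(6) = 7, f(g(4)) = f(2) = 2, f(g(5)) = f(3) = 5, f(g(6)) = f(7) = 1, f(g(7)) = f(9) = 4, f(g(8)) = f(8) = 6, f(g(9)) = f(4) = 8.
Hence f ∘ g = [3 9 7 2 5 1 4 6 8].

3 9 7 2 5 1 4 6 8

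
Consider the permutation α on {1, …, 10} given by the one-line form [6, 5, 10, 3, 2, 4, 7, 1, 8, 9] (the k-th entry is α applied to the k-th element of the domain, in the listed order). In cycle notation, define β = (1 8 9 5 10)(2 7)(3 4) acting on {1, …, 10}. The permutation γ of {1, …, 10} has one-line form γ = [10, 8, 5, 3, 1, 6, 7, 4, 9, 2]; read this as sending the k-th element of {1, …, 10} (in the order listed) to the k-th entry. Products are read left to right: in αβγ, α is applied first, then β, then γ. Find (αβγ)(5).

Apply the permutations in order: α(5) = 2, then β(2) = 7, then γ(7) = 7. So (αβγ)(5) = 7.

7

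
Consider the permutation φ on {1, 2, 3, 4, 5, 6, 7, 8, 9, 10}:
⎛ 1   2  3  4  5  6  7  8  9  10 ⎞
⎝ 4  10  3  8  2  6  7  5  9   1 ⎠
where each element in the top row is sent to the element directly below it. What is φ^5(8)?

Tracing 8 → 5 → … returns to 8 after 6 steps, so 8 lies in a 6-cycle (1 4 8 5 2 10).
Stepping 5 places around the cycle: 8 → 5 → 2 → 10 → 1 → 4.

4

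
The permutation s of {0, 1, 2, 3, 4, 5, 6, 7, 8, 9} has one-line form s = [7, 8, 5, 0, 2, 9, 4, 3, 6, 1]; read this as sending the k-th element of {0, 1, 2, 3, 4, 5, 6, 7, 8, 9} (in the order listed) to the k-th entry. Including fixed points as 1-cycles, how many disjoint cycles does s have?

2

The cycle decomposition is (0 7 3)(1 8 6 4 2 5 9), which has 2 cycles (counting 1-cycles).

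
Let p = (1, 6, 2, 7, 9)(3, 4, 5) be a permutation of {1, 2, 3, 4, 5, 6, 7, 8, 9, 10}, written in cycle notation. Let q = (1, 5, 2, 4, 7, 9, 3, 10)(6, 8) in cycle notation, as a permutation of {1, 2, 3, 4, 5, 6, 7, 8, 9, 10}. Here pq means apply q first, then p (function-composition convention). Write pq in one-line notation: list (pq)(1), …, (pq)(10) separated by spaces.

Chase each element through q then p: 1 → 5 → 3; 2 → 4 → 5; 3 → 10 → 10; 4 → 7 → 9; 5 → 2 → 7; 6 → 8 → 8; 7 → 9 → 1; 8 → 6 → 2; 9 → 3 → 4; 10 → 1 → 6.
Collecting the images, pq = [3 5 10 9 7 8 1 2 4 6].

3 5 10 9 7 8 1 2 4 6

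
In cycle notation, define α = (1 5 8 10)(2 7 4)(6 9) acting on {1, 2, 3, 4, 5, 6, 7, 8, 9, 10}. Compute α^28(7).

4

7 lies in the 3-cycle (2 7 4).
Since the cycle has length 3, α^28 acts on it the same as α^1 (28 mod 3 = 1).
Advancing 1 step from 7: 7 → 4.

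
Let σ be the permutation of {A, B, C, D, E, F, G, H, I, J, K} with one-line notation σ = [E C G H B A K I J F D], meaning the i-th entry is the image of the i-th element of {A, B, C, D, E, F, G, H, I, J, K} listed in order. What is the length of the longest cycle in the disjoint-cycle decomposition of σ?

11

Decomposing into disjoint cycles gives (A E B C G K D H I J F); the longest has length 11.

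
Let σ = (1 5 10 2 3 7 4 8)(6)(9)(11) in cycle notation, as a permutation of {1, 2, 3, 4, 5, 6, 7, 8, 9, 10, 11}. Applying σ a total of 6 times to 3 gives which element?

3 lies in the 8-cycle (1 5 10 2 3 7 4 8).
Stepping 6 places around the cycle: 3 → 7 → 4 → 8 → 1 → 5 → 10.

10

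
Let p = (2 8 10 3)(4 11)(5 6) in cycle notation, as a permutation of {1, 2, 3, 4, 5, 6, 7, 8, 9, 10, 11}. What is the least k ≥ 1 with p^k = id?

The cycle type of p is (4, 2, 2, 1, 1, 1).
The order of p is the least common multiple of its cycle lengths: lcm(4, 2, 2) = 4.

4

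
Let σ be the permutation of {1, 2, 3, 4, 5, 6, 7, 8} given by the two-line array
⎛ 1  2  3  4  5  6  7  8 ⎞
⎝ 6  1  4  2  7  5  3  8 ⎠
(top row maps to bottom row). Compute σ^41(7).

5

Tracing 7 → 3 → … returns to 7 after 7 steps, so 7 lies in a 7-cycle (1, 6, 5, 7, 3, 4, 2).
On a 7-cycle, σ^7 is the identity, so σ^41 = σ^6 there (41 ≡ 6 mod 7).
Stepping 6 places around the cycle: 7 → 3 → 4 → 2 → 1 → 6 → 5.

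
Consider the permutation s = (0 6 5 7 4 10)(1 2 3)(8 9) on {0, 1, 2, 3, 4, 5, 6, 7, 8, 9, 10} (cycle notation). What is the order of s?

The cycle type of s is (6, 3, 2).
Since disjoint cycles commute, ord(s) = lcm(6, 3, 2) = 6.

6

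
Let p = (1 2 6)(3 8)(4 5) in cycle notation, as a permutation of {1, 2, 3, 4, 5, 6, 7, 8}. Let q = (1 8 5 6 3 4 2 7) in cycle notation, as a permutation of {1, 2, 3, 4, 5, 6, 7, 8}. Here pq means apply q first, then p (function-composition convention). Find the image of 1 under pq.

(pq)(1) = p(q(1)). q(1) = 8, then p(8) = 3. So (pq)(1) = 3.

3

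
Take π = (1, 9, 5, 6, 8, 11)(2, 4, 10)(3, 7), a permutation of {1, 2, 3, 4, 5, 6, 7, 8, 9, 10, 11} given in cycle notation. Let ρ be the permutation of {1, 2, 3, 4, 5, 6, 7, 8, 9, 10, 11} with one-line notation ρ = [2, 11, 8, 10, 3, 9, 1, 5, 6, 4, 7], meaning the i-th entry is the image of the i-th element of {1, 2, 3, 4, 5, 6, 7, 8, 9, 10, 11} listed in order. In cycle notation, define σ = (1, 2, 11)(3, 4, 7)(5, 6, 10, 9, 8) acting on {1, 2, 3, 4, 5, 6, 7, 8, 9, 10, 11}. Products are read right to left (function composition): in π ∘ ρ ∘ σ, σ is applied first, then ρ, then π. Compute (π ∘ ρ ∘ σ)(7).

Apply the permutations in order: σ(7) = 3, then ρ(3) = 8, then π(8) = 11. So (π ∘ ρ ∘ σ)(7) = 11.

11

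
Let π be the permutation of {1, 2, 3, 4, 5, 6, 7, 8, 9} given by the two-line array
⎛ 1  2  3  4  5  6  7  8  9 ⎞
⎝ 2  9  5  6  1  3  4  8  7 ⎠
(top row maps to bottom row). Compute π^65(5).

1

Tracing 5 → 1 → … returns to 5 after 8 steps, so 5 lies in an 8-cycle (1 2 9 7 4 6 3 5).
On an 8-cycle, π^8 is the identity, so π^65 = π^1 there (65 ≡ 1 mod 8).
Advancing 1 step from 5: 5 → 1.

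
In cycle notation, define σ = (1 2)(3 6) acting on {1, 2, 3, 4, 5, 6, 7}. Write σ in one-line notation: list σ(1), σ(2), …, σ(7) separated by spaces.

Image by image: 1→2, 2→1, 3→6, 4→4, 5→5, 6→3, 7→7.
So the one-line form is 2 1 6 4 5 3 7.

2 1 6 4 5 3 7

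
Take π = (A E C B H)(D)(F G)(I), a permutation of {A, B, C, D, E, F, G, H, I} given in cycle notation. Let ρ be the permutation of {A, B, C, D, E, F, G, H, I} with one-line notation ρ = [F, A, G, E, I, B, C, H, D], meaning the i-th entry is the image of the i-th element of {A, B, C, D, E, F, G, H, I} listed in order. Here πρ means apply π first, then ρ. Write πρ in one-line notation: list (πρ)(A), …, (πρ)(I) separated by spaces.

(πρ)(x) = ρ(π(x)). Computing each image: ρ(π(A)) = ρ(E) = I, ρ(π(B)) = ρ(H) = H, ρ(π(C)) = ρ(B) = A, ρ(π(D)) = ρ(D) = E, ρ(π(E)) = ρ(C) = G, ρ(π(F)) = ρ(G) = C, ρ(π(G)) = ρ(F) = B, ρ(π(H)) = ρ(A) = F, ρ(π(I)) = ρ(I) = D.
Hence πρ = [I H A E G C B F D].

I H A E G C B F D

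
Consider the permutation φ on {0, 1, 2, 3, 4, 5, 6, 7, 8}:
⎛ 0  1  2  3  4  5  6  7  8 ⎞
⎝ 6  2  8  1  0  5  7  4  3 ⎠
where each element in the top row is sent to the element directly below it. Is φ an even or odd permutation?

In disjoint-cycle form the cycle lengths are 4, 4, 1.
A cycle is odd iff its length is even; φ has 2 even-length cycles, so sgn(φ) = (−1)^2 and φ is even.

even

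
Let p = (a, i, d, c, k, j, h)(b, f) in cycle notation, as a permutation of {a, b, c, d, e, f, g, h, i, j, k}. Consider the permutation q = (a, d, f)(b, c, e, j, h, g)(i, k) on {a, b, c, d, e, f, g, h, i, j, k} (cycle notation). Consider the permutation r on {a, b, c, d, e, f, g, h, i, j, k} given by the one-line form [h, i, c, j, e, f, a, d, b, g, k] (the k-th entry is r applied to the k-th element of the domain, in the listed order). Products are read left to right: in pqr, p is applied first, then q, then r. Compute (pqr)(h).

Chase h: p(h) = a; q(a) = d; r(d) = j. Hence (pqr)(h) = j.

j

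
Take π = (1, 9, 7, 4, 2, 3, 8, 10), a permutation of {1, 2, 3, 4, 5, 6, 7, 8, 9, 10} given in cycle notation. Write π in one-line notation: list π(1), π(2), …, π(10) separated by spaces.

9 3 8 2 5 6 4 10 7 1

Each element maps to the next entry in its cycle (wrapping to the front): 1↦9, 2↦3, 3↦8, 4↦2, 5↦5, 6↦6, 7↦4, 8↦10, 9↦7, 10↦1.
Listing these in domain order gives 9 3 8 2 5 6 4 10 7 1.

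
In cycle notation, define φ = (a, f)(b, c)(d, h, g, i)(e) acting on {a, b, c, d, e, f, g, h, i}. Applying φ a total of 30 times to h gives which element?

h lies in the 4-cycle (d, h, g, i).
Powers repeat with period 4 on this cycle, and 30 mod 4 = 2, so φ^30(h) = φ^2(h).
Advancing 2 steps from h: h → g → i.

i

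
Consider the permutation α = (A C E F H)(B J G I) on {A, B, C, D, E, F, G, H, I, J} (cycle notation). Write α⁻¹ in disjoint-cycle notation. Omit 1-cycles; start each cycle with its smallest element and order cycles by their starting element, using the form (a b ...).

(A H F E C)(B I G J)

The inverse reverses each cycle.
Reversing each cycle of α and rotating so the smallest element leads gives (A H F E C)(B I G J).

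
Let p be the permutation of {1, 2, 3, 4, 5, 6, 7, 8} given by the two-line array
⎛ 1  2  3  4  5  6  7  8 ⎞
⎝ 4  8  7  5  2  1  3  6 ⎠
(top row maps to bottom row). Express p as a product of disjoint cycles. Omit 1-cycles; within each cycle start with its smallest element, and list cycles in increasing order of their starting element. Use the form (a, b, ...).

(1, 4, 5, 2, 8, 6)(3, 7)

Start at 1 and follow images: 1 → 4 → 5 → 2 → 8 → 6 → 1, giving the cycle (1, 4, 5, 2, 8, 6).
Continuing from each remaining unvisited element yields (1, 4, 5, 2, 8, 6)(3, 7).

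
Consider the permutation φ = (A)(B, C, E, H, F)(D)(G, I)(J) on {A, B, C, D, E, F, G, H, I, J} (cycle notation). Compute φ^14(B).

F

B lies in the 5-cycle (B, C, E, H, F).
Since the cycle has length 5, φ^14 acts on it the same as φ^4 (14 mod 5 = 4).
Stepping 4 places around the cycle: B → C → E → H → F.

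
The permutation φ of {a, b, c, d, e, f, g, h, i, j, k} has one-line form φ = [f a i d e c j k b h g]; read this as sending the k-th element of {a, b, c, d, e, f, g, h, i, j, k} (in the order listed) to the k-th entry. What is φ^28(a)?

Tracing a → f → … returns to a after 5 steps, so a lies in a 5-cycle (a f c i b).
On a 5-cycle, φ^5 is the identity, so φ^28 = φ^3 there (28 ≡ 3 mod 5).
Stepping 3 places around the cycle: a → f → c → i.

i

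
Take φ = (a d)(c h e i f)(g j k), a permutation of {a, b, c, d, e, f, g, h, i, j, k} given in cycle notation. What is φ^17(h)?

h lies in the 5-cycle (c h e i f).
On a 5-cycle, φ^5 is the identity, so φ^17 = φ^2 there (17 ≡ 2 mod 5).
Advancing 2 steps from h: h → e → i.

i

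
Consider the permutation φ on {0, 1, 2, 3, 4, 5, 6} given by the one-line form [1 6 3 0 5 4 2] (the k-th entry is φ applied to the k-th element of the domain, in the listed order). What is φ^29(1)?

0

Tracing 1 → 6 → … returns to 1 after 5 steps, so 1 lies in a 5-cycle (0, 1, 6, 2, 3).
Powers repeat with period 5 on this cycle, and 29 mod 5 = 4, so φ^29(1) = φ^4(1).
Stepping 4 places around the cycle: 1 → 6 → 2 → 3 → 0.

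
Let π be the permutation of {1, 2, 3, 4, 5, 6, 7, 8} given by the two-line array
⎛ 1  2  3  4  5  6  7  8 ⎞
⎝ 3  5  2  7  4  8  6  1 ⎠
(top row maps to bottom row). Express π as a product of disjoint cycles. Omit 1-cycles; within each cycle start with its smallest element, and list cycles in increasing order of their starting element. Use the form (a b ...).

(1 3 2 5 4 7 6 8)

Iterating π from 1 gives 1 → 3 → 2 → 5 → 4 → 7 → 6 → 8 → 1; that is the 8-cycle (1 3 2 5 4 7 6 8).
Repeating from the next unused element and collecting all non-trivial cycles gives (1 3 2 5 4 7 6 8).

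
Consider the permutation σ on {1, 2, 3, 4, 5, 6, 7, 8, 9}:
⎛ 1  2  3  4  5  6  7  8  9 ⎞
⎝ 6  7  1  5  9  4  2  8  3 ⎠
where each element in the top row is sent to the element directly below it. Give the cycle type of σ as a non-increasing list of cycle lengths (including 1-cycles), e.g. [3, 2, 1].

[6, 2, 1]

The disjoint cycles are (1 6 4 5 9 3)(2 7)(8), with lengths 6, 2, 1 in non-increasing order.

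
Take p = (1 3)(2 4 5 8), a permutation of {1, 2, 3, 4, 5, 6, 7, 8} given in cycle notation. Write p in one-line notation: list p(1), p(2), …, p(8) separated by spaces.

3 4 1 5 8 6 7 2

Reading each image from the cycles: 1↦3, 2↦4, 3↦1, 4↦5, 5↦8, 6↦6, 7↦7, 8↦2.
So the one-line form is 3 4 1 5 8 6 7 2.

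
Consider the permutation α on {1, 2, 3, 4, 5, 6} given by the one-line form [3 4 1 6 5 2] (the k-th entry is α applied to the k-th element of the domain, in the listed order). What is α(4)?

6

4 is element number 4 of the domain, and entry number 4 of the one-line form is 6, so α(4) = 6.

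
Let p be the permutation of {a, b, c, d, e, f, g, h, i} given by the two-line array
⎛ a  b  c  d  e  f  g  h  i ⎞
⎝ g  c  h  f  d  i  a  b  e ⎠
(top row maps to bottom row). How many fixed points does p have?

No element satisfies p(x) = x, so there are 0 fixed points.

0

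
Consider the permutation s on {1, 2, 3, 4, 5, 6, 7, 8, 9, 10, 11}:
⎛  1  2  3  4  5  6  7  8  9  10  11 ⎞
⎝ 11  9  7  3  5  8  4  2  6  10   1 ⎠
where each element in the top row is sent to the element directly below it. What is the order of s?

12

The disjoint-cycle form of s has cycle lengths 4, 3, 2, 1, 1.
The order is lcm(4, 3, 2) = 12.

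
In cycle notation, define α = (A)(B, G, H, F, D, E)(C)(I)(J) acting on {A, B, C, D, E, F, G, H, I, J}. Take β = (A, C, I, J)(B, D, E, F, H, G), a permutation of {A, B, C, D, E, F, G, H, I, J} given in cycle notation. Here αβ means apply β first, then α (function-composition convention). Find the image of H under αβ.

H

β(H) = G, then α(G) = H; composing gives (αβ)(H) = H.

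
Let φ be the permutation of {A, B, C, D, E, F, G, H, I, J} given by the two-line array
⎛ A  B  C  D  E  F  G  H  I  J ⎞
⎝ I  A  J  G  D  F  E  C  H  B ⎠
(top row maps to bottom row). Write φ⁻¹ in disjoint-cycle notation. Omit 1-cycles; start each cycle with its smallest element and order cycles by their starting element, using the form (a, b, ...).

The cycle decomposition of φ is (A, I, H, C, J, B)(D, G, E).
The inverse reverses every cycle; in canonical form, φ⁻¹ = (A, B, J, C, H, I)(D, E, G).

(A, B, J, C, H, I)(D, E, G)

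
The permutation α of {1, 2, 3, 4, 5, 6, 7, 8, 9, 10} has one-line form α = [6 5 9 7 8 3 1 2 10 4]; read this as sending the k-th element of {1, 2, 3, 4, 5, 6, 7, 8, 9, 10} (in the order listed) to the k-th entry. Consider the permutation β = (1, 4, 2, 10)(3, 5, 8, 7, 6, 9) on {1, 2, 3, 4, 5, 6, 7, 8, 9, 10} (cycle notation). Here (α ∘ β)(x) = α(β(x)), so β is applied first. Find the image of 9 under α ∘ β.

(α ∘ β)(9) = α(β(9)). β(9) = 3, then α(3) = 9. So (α ∘ β)(9) = 9.

9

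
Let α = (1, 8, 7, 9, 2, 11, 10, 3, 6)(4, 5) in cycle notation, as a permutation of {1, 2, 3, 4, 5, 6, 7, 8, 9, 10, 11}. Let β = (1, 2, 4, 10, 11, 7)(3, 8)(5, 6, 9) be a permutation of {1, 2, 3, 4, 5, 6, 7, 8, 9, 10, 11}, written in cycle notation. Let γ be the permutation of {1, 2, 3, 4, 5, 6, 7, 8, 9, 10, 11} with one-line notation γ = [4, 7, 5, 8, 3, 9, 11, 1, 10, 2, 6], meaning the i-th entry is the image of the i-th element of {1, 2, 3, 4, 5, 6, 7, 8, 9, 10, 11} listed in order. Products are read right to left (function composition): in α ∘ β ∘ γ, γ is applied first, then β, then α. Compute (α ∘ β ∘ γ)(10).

5

(α ∘ β ∘ γ)(10) = α(β(γ(10))). γ(10) = 2, then β(2) = 4, then α(4) = 5, so the result is 5.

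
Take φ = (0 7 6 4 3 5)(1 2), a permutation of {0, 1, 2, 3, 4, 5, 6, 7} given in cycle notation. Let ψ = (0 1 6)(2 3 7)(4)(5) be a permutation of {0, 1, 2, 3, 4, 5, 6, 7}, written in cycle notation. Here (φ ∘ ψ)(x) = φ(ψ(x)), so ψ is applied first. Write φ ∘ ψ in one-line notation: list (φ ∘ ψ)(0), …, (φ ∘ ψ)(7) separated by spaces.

For each element, apply ψ then φ: 0 → 1 → 2; 1 → 6 → 4; 2 → 3 → 5; 3 → 7 → 6; 4 → 4 → 3; 5 → 5 → 0; 6 → 0 → 7; 7 → 2 → 1.
So φ ∘ ψ in one-line form is 2 4 5 6 3 0 7 1.

2 4 5 6 3 0 7 1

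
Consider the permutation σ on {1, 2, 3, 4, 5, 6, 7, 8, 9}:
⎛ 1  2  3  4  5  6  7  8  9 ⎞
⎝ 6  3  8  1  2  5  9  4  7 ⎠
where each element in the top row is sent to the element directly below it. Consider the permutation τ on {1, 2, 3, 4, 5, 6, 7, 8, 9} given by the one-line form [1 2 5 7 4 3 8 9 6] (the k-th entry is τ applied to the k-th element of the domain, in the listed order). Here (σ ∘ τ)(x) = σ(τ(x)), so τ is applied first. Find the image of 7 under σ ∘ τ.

4

τ(7) = 8, then σ(8) = 4; composing gives (σ ∘ τ)(7) = 4.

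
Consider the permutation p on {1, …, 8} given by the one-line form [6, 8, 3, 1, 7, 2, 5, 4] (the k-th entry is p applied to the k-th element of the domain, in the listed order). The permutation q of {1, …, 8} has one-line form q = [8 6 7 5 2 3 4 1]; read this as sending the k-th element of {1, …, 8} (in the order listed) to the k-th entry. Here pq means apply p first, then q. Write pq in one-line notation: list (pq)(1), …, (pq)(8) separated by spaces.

(pq)(x) = q(p(x)). Computing each image: q(p(1)) = q(6) = 3, q(p(2)) = q(8) = 1, q(p(3)) = q(3) = 7, q(p(4)) = q(1) = 8, q(p(5)) = q(7) = 4, q(p(6)) = q(2) = 6, q(p(7)) = q(5) = 2, q(p(8)) = q(4) = 5.
Hence pq = [3 1 7 8 4 6 2 5].

3 1 7 8 4 6 2 5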